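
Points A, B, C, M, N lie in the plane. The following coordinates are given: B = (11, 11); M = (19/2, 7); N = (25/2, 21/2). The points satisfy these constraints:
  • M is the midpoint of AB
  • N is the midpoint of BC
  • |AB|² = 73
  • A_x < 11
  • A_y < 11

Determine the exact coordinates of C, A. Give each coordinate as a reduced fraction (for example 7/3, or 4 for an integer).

C = (14, 10)
A = (8, 3)

1. A_x = 8  [A = 2·M−B = 2·(19/2, 7)−(11, 11)]
2. A_y = 3  [A = 2·M−B = 2·(19/2, 7)−(11, 11)]
   so A = (8, 3)
3. C_x = 14  [C = 2·N−B = 2·(25/2, 21/2)−(11, 11)]
4. C_y = 10  [C = 2·N−B = 2·(25/2, 21/2)−(11, 11)]
   so C = (14, 10)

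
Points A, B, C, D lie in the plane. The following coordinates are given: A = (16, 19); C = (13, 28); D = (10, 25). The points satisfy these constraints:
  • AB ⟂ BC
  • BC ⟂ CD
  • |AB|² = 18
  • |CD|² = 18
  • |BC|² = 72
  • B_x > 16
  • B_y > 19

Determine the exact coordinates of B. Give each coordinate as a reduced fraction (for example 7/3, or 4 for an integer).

1. B_x = 19  [[BC ⟂ CD ⇒ 3x+3y-123=0] ∩ [|B−(16, 19)|²=18]]
2. B_y = 22  [[BC ⟂ CD ⇒ 3x+3y-123=0] ∩ [|B−(16, 19)|²=18]]
   so B = (19, 22)

B = (19, 22)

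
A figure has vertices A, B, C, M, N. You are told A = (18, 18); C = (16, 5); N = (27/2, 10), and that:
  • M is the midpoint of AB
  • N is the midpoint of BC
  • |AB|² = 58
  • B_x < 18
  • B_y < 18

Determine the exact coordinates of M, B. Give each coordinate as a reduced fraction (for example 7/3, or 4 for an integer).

M = (29/2, 33/2)
B = (11, 15)

1. B_x = 11  [B = 2·N−C = 2·(27/2, 10)−(16, 5)]
2. B_y = 15  [B = 2·N−C = 2·(27/2, 10)−(16, 5)]
   so B = (11, 15)
3. M_x = 29/2  [2·M = A+B = (18, 18)+(11, 15)]
4. M_y = 33/2  [2·M = A+B = (18, 18)+(11, 15)]
   so M = (29/2, 33/2)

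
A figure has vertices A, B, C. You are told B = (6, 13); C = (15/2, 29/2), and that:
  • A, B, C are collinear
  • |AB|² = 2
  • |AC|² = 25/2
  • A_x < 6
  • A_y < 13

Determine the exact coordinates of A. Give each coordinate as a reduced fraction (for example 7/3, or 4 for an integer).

1. A_x = 5  [[A, B, C are collinear ⇒ -3/2x+3/2y-21/2=0] ∩ [|A−(6, 13)|²=2]]
2. A_y = 12  [[A, B, C are collinear ⇒ -3/2x+3/2y-21/2=0] ∩ [|A−(6, 13)|²=2]]
   so A = (5, 12)

A = (5, 12)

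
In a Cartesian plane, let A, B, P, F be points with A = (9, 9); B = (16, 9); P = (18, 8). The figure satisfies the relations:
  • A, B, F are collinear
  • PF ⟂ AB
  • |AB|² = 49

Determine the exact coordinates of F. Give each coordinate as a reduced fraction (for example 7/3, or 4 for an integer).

1. F_x = 18  [[A, B, F are collinear ⇒ 7y-63=0] ∩ [PF ⟂ AB ⇒ 7x-126=0]]
2. F_y = 9  [[A, B, F are collinear ⇒ 7y-63=0] ∩ [PF ⟂ AB ⇒ 7x-126=0]]
   so F = (18, 9)

F = (18, 9)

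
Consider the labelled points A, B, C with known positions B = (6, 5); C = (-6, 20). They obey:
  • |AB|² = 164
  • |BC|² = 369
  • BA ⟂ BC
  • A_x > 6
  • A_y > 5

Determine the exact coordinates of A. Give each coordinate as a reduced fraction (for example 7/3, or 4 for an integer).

A = (16, 13)

1. A_x = 16  [[BA ⟂ BC ⇒ -12x+15y-3=0] ∩ [|A−(6, 5)|²=164]]
2. A_y = 13  [[BA ⟂ BC ⇒ -12x+15y-3=0] ∩ [|A−(6, 5)|²=164]]
   so A = (16, 13)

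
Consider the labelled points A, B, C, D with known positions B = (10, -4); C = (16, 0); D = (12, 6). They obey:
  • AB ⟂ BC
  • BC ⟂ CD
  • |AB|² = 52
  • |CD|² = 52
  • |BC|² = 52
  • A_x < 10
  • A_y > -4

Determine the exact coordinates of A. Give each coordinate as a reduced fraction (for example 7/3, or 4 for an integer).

1. A_x = 6  [[AB ⟂ BC ⇒ -6x-4y+44=0] ∩ [|A−(10, -4)|²=52]]
2. A_y = 2  [[AB ⟂ BC ⇒ -6x-4y+44=0] ∩ [|A−(10, -4)|²=52]]
   so A = (6, 2)

A = (6, 2)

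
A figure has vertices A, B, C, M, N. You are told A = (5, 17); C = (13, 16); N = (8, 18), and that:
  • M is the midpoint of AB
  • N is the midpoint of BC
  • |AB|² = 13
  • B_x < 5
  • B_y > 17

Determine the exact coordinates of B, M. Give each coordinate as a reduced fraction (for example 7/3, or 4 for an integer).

B = (3, 20)
M = (4, 37/2)

1. B_x = 3  [B = 2·N−C = 2·(8, 18)−(13, 16)]
2. B_y = 20  [B = 2·N−C = 2·(8, 18)−(13, 16)]
   so B = (3, 20)
3. M_x = 4  [2·M = A+B = (5, 17)+(3, 20)]
4. M_y = 37/2  [2·M = A+B = (5, 17)+(3, 20)]
   so M = (4, 37/2)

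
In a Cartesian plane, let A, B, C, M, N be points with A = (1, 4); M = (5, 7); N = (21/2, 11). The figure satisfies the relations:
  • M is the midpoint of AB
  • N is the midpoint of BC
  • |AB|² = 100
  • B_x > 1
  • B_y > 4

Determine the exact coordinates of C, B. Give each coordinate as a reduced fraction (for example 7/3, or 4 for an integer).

1. B_x = 9  [B = 2·M−A = 2·(5, 7)−(1, 4)]
2. B_y = 10  [B = 2·M−A = 2·(5, 7)−(1, 4)]
   so B = (9, 10)
3. C_x = 12  [C = 2·N−B = 2·(21/2, 11)−(9, 10)]
4. C_y = 12  [C = 2·N−B = 2·(21/2, 11)−(9, 10)]
   so C = (12, 12)

C = (12, 12)
B = (9, 10)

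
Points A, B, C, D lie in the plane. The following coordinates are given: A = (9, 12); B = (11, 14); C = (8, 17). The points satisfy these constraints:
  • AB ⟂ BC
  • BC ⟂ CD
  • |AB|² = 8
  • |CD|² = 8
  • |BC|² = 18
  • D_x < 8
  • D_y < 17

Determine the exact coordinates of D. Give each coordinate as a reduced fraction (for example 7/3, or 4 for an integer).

1. D_x = 6  [[BC ⟂ CD ⇒ -3x+3y-27=0] ∩ [|D−(8, 17)|²=8]]
2. D_y = 15  [[BC ⟂ CD ⇒ -3x+3y-27=0] ∩ [|D−(8, 17)|²=8]]
   so D = (6, 15)

D = (6, 15)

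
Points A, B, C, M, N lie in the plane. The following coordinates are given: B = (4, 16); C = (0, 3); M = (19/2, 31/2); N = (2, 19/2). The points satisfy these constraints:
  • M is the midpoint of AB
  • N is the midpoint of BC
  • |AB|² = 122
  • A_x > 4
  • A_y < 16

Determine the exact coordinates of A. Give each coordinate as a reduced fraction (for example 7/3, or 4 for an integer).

A = (15, 15)

1. A_x = 15  [A = 2·M−B = 2·(19/2, 31/2)−(4, 16)]
2. A_y = 15  [A = 2·M−B = 2·(19/2, 31/2)−(4, 16)]
   so A = (15, 15)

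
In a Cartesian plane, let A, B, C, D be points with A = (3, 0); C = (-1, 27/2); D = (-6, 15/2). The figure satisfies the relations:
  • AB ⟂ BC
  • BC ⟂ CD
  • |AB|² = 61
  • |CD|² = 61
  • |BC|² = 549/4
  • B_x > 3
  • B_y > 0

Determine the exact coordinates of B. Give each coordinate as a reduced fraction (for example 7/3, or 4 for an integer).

1. B_x = 8  [[BC ⟂ CD ⇒ 5x+6y-76=0] ∩ [|B−(3, 0)|²=61]]
2. B_y = 6  [[BC ⟂ CD ⇒ 5x+6y-76=0] ∩ [|B−(3, 0)|²=61]]
   so B = (8, 6)

B = (8, 6)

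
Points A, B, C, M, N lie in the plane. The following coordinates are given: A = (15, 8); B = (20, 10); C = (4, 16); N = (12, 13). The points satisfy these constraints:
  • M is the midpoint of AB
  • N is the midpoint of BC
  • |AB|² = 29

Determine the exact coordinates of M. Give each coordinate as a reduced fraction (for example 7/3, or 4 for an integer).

1. M_x = 35/2  [2·M = A+B = (15, 8)+(20, 10)]
2. M_y = 9  [2·M = A+B = (15, 8)+(20, 10)]
   so M = (35/2, 9)

M = (35/2, 9)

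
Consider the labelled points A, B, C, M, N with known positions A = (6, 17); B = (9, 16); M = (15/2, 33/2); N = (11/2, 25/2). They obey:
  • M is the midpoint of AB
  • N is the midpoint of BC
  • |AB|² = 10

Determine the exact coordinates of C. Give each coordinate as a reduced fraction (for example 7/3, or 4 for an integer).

C = (2, 9)

1. C_x = 2  [C = 2·N−B = 2·(11/2, 25/2)−(9, 16)]
2. C_y = 9  [C = 2·N−B = 2·(11/2, 25/2)−(9, 16)]
   so C = (2, 9)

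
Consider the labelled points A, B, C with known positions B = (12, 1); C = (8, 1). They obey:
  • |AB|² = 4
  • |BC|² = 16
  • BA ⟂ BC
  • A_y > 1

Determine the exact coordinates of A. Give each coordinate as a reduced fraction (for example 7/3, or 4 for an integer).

A = (12, 3)

1. A_x = 12  [[BA ⟂ BC ⇒ -4x+48=0] ∩ [|A−(12, 1)|²=4]]
2. A_y = 3  [[BA ⟂ BC ⇒ -4x+48=0] ∩ [|A−(12, 1)|²=4]]
   so A = (12, 3)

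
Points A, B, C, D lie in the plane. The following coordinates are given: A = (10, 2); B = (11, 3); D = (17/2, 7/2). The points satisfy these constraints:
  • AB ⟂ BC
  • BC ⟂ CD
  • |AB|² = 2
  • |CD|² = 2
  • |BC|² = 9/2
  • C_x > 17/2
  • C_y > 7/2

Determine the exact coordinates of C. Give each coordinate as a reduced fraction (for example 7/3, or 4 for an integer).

1. C_x = 19/2  [[AB ⟂ BC ⇒ 1x+1y-14=0] ∩ [|C−(17/2, 7/2)|²=2]]
2. C_y = 9/2  [[AB ⟂ BC ⇒ 1x+1y-14=0] ∩ [|C−(17/2, 7/2)|²=2]]
   so C = (19/2, 9/2)

C = (19/2, 9/2)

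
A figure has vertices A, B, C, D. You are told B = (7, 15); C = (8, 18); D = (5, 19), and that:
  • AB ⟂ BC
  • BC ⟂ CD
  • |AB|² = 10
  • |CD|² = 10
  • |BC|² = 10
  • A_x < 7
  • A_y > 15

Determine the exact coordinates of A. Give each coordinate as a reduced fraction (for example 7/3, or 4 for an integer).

A = (4, 16)

1. A_x = 4  [[AB ⟂ BC ⇒ -1x-3y+52=0] ∩ [|A−(7, 15)|²=10]]
2. A_y = 16  [[AB ⟂ BC ⇒ -1x-3y+52=0] ∩ [|A−(7, 15)|²=10]]
   so A = (4, 16)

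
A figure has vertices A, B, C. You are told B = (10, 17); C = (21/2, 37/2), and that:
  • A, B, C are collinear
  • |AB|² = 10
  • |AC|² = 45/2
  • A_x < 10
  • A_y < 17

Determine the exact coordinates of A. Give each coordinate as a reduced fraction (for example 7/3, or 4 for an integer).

1. A_x = 9  [[A, B, C are collinear ⇒ -3/2x+1/2y+13/2=0] ∩ [|A−(10, 17)|²=10]]
2. A_y = 14  [[A, B, C are collinear ⇒ -3/2x+1/2y+13/2=0] ∩ [|A−(10, 17)|²=10]]
   so A = (9, 14)

A = (9, 14)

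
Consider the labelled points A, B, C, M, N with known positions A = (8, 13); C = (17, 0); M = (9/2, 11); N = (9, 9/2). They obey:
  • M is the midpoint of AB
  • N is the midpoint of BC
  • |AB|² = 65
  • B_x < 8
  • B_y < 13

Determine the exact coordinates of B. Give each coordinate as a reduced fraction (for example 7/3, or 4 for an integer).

B = (1, 9)

1. B_x = 1  [B = 2·M−A = 2·(9/2, 11)−(8, 13)]
2. B_y = 9  [B = 2·M−A = 2·(9/2, 11)−(8, 13)]
   so B = (1, 9)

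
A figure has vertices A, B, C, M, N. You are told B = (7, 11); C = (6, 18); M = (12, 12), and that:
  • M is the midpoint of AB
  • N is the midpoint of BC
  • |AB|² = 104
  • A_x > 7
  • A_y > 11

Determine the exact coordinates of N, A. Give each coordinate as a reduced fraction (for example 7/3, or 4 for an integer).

N = (13/2, 29/2)
A = (17, 13)

1. A_x = 17  [A = 2·M−B = 2·(12, 12)−(7, 11)]
2. A_y = 13  [A = 2·M−B = 2·(12, 12)−(7, 11)]
   so A = (17, 13)
3. N_x = 13/2  [2·N = B+C = (7, 11)+(6, 18)]
4. N_y = 29/2  [2·N = B+C = (7, 11)+(6, 18)]
   so N = (13/2, 29/2)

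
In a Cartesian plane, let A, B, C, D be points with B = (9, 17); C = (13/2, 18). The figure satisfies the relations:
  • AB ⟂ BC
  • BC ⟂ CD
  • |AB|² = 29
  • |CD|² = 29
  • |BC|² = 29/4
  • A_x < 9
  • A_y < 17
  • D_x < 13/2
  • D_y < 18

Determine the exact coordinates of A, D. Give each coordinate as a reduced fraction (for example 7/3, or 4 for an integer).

A = (7, 12)
D = (9/2, 13)

1. A_x = 7  [[AB ⟂ BC ⇒ 5/2x-1y-11/2=0] ∩ [|A−(9, 17)|²=29]]
2. A_y = 12  [[AB ⟂ BC ⇒ 5/2x-1y-11/2=0] ∩ [|A−(9, 17)|²=29]]
   so A = (7, 12)
3. D_x = 9/2  [[BC ⟂ CD ⇒ -5/2x+1y-7/4=0] ∩ [|D−(13/2, 18)|²=29]]
4. D_y = 13  [[BC ⟂ CD ⇒ -5/2x+1y-7/4=0] ∩ [|D−(13/2, 18)|²=29]]
   so D = (9/2, 13)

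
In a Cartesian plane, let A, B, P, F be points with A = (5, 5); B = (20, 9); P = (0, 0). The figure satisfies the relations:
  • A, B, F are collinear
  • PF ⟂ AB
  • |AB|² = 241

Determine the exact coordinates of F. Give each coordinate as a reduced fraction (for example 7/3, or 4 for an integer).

F = (-220/241, 825/241)

1. F_x = -220/241  [[A, B, F are collinear ⇒ -4x+15y-55=0] ∩ [PF ⟂ AB ⇒ 15x+4y=0]]
2. F_y = 825/241  [[A, B, F are collinear ⇒ -4x+15y-55=0] ∩ [PF ⟂ AB ⇒ 15x+4y=0]]
   so F = (-220/241, 825/241)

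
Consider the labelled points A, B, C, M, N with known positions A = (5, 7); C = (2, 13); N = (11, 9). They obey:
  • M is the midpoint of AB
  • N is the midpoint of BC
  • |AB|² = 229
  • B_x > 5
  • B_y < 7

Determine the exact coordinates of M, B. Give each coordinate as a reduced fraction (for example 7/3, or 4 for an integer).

M = (25/2, 6)
B = (20, 5)

1. B_x = 20  [B = 2·N−C = 2·(11, 9)−(2, 13)]
2. B_y = 5  [B = 2·N−C = 2·(11, 9)−(2, 13)]
   so B = (20, 5)
3. M_x = 25/2  [2·M = A+B = (5, 7)+(20, 5)]
4. M_y = 6  [2·M = A+B = (5, 7)+(20, 5)]
   so M = (25/2, 6)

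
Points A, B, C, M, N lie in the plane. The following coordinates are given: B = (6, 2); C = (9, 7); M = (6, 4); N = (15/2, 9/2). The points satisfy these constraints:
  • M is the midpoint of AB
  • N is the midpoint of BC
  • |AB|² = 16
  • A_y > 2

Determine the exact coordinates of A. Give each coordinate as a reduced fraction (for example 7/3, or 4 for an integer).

1. A_x = 6  [A = 2·M−B = 2·(6, 4)−(6, 2)]
2. A_y = 6  [A = 2·M−B = 2·(6, 4)−(6, 2)]
   so A = (6, 6)

A = (6, 6)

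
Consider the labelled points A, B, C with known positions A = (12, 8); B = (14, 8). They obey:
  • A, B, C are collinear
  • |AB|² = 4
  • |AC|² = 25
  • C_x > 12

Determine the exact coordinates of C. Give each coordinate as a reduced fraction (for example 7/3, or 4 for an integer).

C = (17, 8)

1. C_x = 17  [[A, B, C are collinear ⇒ 2y-16=0] ∩ [|C−(12, 8)|²=25]]
2. C_y = 8  [[A, B, C are collinear ⇒ 2y-16=0] ∩ [|C−(12, 8)|²=25]]
   so C = (17, 8)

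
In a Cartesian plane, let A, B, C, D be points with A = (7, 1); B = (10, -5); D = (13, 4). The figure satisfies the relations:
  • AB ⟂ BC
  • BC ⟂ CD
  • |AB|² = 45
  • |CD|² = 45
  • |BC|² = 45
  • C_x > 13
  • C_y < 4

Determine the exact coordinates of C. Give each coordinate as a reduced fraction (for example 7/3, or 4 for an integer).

C = (16, -2)

1. C_x = 16  [[AB ⟂ BC ⇒ 3x-6y-60=0] ∩ [|C−(13, 4)|²=45]]
2. C_y = -2  [[AB ⟂ BC ⇒ 3x-6y-60=0] ∩ [|C−(13, 4)|²=45]]
   so C = (16, -2)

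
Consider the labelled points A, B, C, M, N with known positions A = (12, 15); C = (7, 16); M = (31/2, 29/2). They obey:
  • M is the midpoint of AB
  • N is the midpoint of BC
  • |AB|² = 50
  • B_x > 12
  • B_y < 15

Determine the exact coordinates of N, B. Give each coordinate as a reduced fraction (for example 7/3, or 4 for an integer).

N = (13, 15)
B = (19, 14)

1. B_x = 19  [B = 2·M−A = 2·(31/2, 29/2)−(12, 15)]
2. B_y = 14  [B = 2·M−A = 2·(31/2, 29/2)−(12, 15)]
   so B = (19, 14)
3. N_x = 13  [2·N = B+C = (19, 14)+(7, 16)]
4. N_y = 15  [2·N = B+C = (19, 14)+(7, 16)]
   so N = (13, 15)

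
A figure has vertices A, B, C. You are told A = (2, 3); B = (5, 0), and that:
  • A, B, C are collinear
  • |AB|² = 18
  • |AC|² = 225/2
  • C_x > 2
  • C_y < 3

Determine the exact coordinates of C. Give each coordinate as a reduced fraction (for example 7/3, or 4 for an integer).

C = (19/2, -9/2)

1. C_x = 19/2  [[A, B, C are collinear ⇒ 3x+3y-15=0] ∩ [|C−(2, 3)|²=225/2]]
2. C_y = -9/2  [[A, B, C are collinear ⇒ 3x+3y-15=0] ∩ [|C−(2, 3)|²=225/2]]
   so C = (19/2, -9/2)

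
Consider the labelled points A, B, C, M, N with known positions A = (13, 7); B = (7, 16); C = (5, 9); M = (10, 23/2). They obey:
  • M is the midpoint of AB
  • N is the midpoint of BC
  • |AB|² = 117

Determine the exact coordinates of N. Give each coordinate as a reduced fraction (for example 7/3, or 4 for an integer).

N = (6, 25/2)

1. N_x = 6  [2·N = B+C = (7, 16)+(5, 9)]
2. N_y = 25/2  [2·N = B+C = (7, 16)+(5, 9)]
   so N = (6, 25/2)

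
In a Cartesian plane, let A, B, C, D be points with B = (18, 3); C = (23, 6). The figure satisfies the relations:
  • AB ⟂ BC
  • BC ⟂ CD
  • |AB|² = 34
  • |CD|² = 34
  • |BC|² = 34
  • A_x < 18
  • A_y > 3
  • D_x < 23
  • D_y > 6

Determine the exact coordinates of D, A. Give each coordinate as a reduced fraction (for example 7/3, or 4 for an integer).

D = (20, 11)
A = (15, 8)

1. D_x = 20  [[BC ⟂ CD ⇒ 5x+3y-133=0] ∩ [|D−(23, 6)|²=34]]
2. D_y = 11  [[BC ⟂ CD ⇒ 5x+3y-133=0] ∩ [|D−(23, 6)|²=34]]
   so D = (20, 11)
3. A_x = 15  [[AB ⟂ BC ⇒ -5x-3y+99=0] ∩ [|A−(18, 3)|²=34]]
4. A_y = 8  [[AB ⟂ BC ⇒ -5x-3y+99=0] ∩ [|A−(18, 3)|²=34]]
   so A = (15, 8)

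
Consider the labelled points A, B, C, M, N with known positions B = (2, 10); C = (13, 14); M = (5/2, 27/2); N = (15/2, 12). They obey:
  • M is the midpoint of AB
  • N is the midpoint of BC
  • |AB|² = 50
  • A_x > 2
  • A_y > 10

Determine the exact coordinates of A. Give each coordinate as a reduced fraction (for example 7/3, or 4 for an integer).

A = (3, 17)

1. A_x = 3  [A = 2·M−B = 2·(5/2, 27/2)−(2, 10)]
2. A_y = 17  [A = 2·M−B = 2·(5/2, 27/2)−(2, 10)]
   so A = (3, 17)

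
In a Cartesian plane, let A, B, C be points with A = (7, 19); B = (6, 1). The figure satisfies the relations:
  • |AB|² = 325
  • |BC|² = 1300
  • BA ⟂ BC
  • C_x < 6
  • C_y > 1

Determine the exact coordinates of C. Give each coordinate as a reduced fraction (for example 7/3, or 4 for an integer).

C = (-30, 3)

1. C_x = -30  [[BA ⟂ BC ⇒ 1x+18y-24=0] ∩ [|C−(6, 1)|²=1300]]
2. C_y = 3  [[BA ⟂ BC ⇒ 1x+18y-24=0] ∩ [|C−(6, 1)|²=1300]]
   so C = (-30, 3)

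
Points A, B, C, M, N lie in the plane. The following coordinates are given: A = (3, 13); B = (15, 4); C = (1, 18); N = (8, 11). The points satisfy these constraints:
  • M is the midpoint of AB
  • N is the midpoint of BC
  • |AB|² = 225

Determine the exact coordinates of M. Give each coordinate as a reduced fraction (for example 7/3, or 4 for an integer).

1. M_x = 9  [2·M = A+B = (3, 13)+(15, 4)]
2. M_y = 17/2  [2·M = A+B = (3, 13)+(15, 4)]
   so M = (9, 17/2)

M = (9, 17/2)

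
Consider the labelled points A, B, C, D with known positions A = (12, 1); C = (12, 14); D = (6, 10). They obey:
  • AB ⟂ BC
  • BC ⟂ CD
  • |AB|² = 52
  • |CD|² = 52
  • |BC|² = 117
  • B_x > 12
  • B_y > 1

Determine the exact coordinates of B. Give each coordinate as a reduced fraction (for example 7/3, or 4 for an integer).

1. B_x = 18  [[BC ⟂ CD ⇒ 6x+4y-128=0] ∩ [|B−(12, 1)|²=52]]
2. B_y = 5  [[BC ⟂ CD ⇒ 6x+4y-128=0] ∩ [|B−(12, 1)|²=52]]
   so B = (18, 5)

B = (18, 5)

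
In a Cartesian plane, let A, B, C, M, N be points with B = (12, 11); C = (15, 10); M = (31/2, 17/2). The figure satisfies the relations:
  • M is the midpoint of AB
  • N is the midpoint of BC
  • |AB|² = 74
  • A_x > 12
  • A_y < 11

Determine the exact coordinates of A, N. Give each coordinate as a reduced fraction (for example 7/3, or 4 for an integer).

1. A_x = 19  [A = 2·M−B = 2·(31/2, 17/2)−(12, 11)]
2. A_y = 6  [A = 2·M−B = 2·(31/2, 17/2)−(12, 11)]
   so A = (19, 6)
3. N_x = 27/2  [2·N = B+C = (12, 11)+(15, 10)]
4. N_y = 21/2  [2·N = B+C = (12, 11)+(15, 10)]
   so N = (27/2, 21/2)

A = (19, 6)
N = (27/2, 21/2)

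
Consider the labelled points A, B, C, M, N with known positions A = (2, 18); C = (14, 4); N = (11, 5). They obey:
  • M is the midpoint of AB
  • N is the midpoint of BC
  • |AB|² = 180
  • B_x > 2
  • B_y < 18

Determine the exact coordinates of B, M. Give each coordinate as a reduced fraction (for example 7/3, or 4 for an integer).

B = (8, 6)
M = (5, 12)

1. B_x = 8  [B = 2·N−C = 2·(11, 5)−(14, 4)]
2. B_y = 6  [B = 2·N−C = 2·(11, 5)−(14, 4)]
   so B = (8, 6)
3. M_x = 5  [2·M = A+B = (2, 18)+(8, 6)]
4. M_y = 12  [2·M = A+B = (2, 18)+(8, 6)]
   so M = (5, 12)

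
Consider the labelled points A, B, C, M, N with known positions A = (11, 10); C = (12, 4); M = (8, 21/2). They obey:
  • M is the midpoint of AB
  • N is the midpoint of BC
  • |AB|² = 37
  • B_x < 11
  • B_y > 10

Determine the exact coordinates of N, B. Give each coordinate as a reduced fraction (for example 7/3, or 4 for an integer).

N = (17/2, 15/2)
B = (5, 11)

1. B_x = 5  [B = 2·M−A = 2·(8, 21/2)−(11, 10)]
2. B_y = 11  [B = 2·M−A = 2·(8, 21/2)−(11, 10)]
   so B = (5, 11)
3. N_x = 17/2  [2·N = B+C = (5, 11)+(12, 4)]
4. N_y = 15/2  [2·N = B+C = (5, 11)+(12, 4)]
   so N = (17/2, 15/2)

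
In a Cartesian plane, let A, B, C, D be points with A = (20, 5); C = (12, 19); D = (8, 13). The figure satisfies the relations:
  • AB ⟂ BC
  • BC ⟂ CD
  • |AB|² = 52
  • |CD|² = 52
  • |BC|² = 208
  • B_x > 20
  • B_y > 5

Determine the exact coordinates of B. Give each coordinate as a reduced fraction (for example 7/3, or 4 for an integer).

B = (24, 11)

1. B_x = 24  [[BC ⟂ CD ⇒ 4x+6y-162=0] ∩ [|B−(20, 5)|²=52]]
2. B_y = 11  [[BC ⟂ CD ⇒ 4x+6y-162=0] ∩ [|B−(20, 5)|²=52]]
   so B = (24, 11)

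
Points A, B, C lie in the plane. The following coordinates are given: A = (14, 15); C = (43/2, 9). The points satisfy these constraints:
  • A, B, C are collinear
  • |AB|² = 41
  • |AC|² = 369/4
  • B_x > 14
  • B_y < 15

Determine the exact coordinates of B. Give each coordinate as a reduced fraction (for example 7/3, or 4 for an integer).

B = (19, 11)

1. B_x = 19  [[A, B, C are collinear ⇒ -6x-15/2y+393/2=0] ∩ [|B−(14, 15)|²=41]]
2. B_y = 11  [[A, B, C are collinear ⇒ -6x-15/2y+393/2=0] ∩ [|B−(14, 15)|²=41]]
   so B = (19, 11)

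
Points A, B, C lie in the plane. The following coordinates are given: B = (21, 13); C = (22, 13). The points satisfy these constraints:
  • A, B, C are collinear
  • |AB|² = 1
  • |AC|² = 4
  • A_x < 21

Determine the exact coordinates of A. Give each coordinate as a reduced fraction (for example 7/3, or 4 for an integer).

1. A_x = 20  [[A, B, C are collinear ⇒ 1y-13=0] ∩ [|A−(21, 13)|²=1]]
2. A_y = 13  [[A, B, C are collinear ⇒ 1y-13=0] ∩ [|A−(21, 13)|²=1]]
   so A = (20, 13)

A = (20, 13)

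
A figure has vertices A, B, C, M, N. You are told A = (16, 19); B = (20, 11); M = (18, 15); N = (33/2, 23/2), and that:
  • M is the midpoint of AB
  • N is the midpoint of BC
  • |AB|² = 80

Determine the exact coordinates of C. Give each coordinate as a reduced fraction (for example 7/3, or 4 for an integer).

C = (13, 12)

1. C_x = 13  [C = 2·N−B = 2·(33/2, 23/2)−(20, 11)]
2. C_y = 12  [C = 2·N−B = 2·(33/2, 23/2)−(20, 11)]
   so C = (13, 12)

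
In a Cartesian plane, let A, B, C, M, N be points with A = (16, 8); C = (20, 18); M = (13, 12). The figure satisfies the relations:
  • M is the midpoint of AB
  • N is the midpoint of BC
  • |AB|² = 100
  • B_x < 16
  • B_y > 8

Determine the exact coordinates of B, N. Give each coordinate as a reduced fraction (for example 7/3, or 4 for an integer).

B = (10, 16)
N = (15, 17)

1. B_x = 10  [B = 2·M−A = 2·(13, 12)−(16, 8)]
2. B_y = 16  [B = 2·M−A = 2·(13, 12)−(16, 8)]
   so B = (10, 16)
3. N_x = 15  [2·N = B+C = (10, 16)+(20, 18)]
4. N_y = 17  [2·N = B+C = (10, 16)+(20, 18)]
   so N = (15, 17)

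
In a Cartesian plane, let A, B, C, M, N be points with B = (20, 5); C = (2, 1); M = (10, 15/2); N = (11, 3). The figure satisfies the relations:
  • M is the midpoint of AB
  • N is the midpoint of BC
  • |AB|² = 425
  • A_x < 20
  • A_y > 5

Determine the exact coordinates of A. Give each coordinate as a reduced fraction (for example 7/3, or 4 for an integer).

A = (0, 10)

1. A_x = 0  [A = 2·M−B = 2·(10, 15/2)−(20, 5)]
2. A_y = 10  [A = 2·M−B = 2·(10, 15/2)−(20, 5)]
   so A = (0, 10)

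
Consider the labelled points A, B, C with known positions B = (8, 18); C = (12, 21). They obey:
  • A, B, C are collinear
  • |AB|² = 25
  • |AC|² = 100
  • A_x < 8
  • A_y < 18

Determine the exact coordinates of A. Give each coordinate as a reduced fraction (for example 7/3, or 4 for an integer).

A = (4, 15)

1. A_x = 4  [[A, B, C are collinear ⇒ -3x+4y-48=0] ∩ [|A−(8, 18)|²=25]]
2. A_y = 15  [[A, B, C are collinear ⇒ -3x+4y-48=0] ∩ [|A−(8, 18)|²=25]]
   so A = (4, 15)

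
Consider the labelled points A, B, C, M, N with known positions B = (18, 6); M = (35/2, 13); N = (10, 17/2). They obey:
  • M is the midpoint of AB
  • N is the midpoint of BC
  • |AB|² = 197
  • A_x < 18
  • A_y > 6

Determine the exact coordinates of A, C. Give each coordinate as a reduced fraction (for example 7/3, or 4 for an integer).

1. A_x = 17  [A = 2·M−B = 2·(35/2, 13)−(18, 6)]
2. A_y = 20  [A = 2·M−B = 2·(35/2, 13)−(18, 6)]
   so A = (17, 20)
3. C_x = 2  [C = 2·N−B = 2·(10, 17/2)−(18, 6)]
4. C_y = 11  [C = 2·N−B = 2·(10, 17/2)−(18, 6)]
   so C = (2, 11)

A = (17, 20)
C = (2, 11)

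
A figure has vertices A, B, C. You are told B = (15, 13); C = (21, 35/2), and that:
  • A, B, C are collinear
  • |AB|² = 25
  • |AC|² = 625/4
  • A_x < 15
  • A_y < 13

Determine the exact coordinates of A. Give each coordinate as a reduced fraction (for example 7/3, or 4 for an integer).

A = (11, 10)

1. A_x = 11  [[A, B, C are collinear ⇒ -9/2x+6y-21/2=0] ∩ [|A−(15, 13)|²=25]]
2. A_y = 10  [[A, B, C are collinear ⇒ -9/2x+6y-21/2=0] ∩ [|A−(15, 13)|²=25]]
   so A = (11, 10)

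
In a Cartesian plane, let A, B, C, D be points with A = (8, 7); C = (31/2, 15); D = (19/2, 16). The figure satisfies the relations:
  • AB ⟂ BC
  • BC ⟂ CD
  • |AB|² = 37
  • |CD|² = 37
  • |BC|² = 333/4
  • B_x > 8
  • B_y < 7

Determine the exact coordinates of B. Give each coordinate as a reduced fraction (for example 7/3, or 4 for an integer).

B = (14, 6)

1. B_x = 14  [[BC ⟂ CD ⇒ 6x-1y-78=0] ∩ [|B−(8, 7)|²=37]]
2. B_y = 6  [[BC ⟂ CD ⇒ 6x-1y-78=0] ∩ [|B−(8, 7)|²=37]]
   so B = (14, 6)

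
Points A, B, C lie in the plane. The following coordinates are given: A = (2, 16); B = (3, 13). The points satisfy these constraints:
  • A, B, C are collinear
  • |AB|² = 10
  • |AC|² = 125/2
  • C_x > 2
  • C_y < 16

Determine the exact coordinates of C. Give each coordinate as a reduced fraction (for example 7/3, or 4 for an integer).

1. C_x = 9/2  [[A, B, C are collinear ⇒ 3x+1y-22=0] ∩ [|C−(2, 16)|²=125/2]]
2. C_y = 17/2  [[A, B, C are collinear ⇒ 3x+1y-22=0] ∩ [|C−(2, 16)|²=125/2]]
   so C = (9/2, 17/2)

C = (9/2, 17/2)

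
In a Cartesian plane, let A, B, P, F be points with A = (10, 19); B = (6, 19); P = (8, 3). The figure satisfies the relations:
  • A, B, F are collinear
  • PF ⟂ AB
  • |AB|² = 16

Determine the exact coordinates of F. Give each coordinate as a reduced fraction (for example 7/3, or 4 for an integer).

F = (8, 19)

1. F_x = 8  [[A, B, F are collinear ⇒ -4y+76=0] ∩ [PF ⟂ AB ⇒ -4x+32=0]]
2. F_y = 19  [[A, B, F are collinear ⇒ -4y+76=0] ∩ [PF ⟂ AB ⇒ -4x+32=0]]
   so F = (8, 19)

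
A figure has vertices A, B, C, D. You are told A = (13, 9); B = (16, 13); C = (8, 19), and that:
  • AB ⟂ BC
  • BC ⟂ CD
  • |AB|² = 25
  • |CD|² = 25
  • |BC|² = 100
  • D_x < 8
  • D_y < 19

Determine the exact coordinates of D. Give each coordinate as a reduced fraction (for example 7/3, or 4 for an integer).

1. D_x = 5  [[BC ⟂ CD ⇒ -8x+6y-50=0] ∩ [|D−(8, 19)|²=25]]
2. D_y = 15  [[BC ⟂ CD ⇒ -8x+6y-50=0] ∩ [|D−(8, 19)|²=25]]
   so D = (5, 15)

D = (5, 15)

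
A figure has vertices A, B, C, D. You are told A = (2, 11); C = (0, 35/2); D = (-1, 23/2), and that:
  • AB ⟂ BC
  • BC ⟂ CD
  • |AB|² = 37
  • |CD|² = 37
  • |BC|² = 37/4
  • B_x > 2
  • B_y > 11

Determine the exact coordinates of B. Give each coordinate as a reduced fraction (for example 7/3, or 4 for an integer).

1. B_x = 3  [[BC ⟂ CD ⇒ 1x+6y-105=0] ∩ [|B−(2, 11)|²=37]]
2. B_y = 17  [[BC ⟂ CD ⇒ 1x+6y-105=0] ∩ [|B−(2, 11)|²=37]]
   so B = (3, 17)

B = (3, 17)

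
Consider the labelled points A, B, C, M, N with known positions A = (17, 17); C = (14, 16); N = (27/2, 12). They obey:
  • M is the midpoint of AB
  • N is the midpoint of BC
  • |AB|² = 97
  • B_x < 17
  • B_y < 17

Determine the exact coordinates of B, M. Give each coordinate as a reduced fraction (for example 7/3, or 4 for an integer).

B = (13, 8)
M = (15, 25/2)

1. B_x = 13  [B = 2·N−C = 2·(27/2, 12)−(14, 16)]
2. B_y = 8  [B = 2·N−C = 2·(27/2, 12)−(14, 16)]
   so B = (13, 8)
3. M_x = 15  [2·M = A+B = (17, 17)+(13, 8)]
4. M_y = 25/2  [2·M = A+B = (17, 17)+(13, 8)]
   so M = (15, 25/2)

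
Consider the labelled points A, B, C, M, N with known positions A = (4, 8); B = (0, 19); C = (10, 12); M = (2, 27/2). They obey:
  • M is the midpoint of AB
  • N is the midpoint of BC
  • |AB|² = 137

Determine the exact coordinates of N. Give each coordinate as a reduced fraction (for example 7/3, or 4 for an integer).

1. N_x = 5  [2·N = B+C = (0, 19)+(10, 12)]
2. N_y = 31/2  [2·N = B+C = (0, 19)+(10, 12)]
   so N = (5, 31/2)

N = (5, 31/2)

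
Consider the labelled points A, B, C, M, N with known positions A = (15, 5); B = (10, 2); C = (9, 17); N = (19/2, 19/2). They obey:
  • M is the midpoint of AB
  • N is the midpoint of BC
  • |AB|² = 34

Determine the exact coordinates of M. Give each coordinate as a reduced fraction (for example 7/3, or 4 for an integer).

M = (25/2, 7/2)

1. M_x = 25/2  [2·M = A+B = (15, 5)+(10, 2)]
2. M_y = 7/2  [2·M = A+B = (15, 5)+(10, 2)]
   so M = (25/2, 7/2)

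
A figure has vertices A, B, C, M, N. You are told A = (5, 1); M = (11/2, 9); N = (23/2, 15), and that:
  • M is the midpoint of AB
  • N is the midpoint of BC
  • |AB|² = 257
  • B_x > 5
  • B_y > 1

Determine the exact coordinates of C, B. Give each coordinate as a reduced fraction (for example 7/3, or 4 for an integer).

C = (17, 13)
B = (6, 17)

1. B_x = 6  [B = 2·M−A = 2·(11/2, 9)−(5, 1)]
2. B_y = 17  [B = 2·M−A = 2·(11/2, 9)−(5, 1)]
   so B = (6, 17)
3. C_x = 17  [C = 2·N−B = 2·(23/2, 15)−(6, 17)]
4. C_y = 13  [C = 2·N−B = 2·(23/2, 15)−(6, 17)]
   so C = (17, 13)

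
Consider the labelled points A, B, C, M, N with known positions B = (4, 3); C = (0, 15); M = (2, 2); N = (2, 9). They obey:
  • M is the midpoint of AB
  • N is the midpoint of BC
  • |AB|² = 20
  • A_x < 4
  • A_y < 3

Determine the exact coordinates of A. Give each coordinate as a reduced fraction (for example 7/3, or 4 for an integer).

A = (0, 1)

1. A_x = 0  [A = 2·M−B = 2·(2, 2)−(4, 3)]
2. A_y = 1  [A = 2·M−B = 2·(2, 2)−(4, 3)]
   so A = (0, 1)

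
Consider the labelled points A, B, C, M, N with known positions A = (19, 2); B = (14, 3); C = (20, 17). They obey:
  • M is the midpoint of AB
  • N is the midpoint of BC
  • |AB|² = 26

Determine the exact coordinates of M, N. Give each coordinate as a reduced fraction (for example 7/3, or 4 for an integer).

1. M_x = 33/2  [2·M = A+B = (19, 2)+(14, 3)]
2. M_y = 5/2  [2·M = A+B = (19, 2)+(14, 3)]
   so M = (33/2, 5/2)
3. N_x = 17  [2·N = B+C = (14, 3)+(20, 17)]
4. N_y = 10  [2·N = B+C = (14, 3)+(20, 17)]
   so N = (17, 10)

M = (33/2, 5/2)
N = (17, 10)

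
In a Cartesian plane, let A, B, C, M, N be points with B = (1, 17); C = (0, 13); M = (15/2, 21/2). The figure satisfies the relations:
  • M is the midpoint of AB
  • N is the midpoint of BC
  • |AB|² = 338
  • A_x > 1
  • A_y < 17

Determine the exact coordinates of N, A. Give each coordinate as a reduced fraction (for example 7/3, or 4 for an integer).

1. A_x = 14  [A = 2·M−B = 2·(15/2, 21/2)−(1, 17)]
2. A_y = 4  [A = 2·M−B = 2·(15/2, 21/2)−(1, 17)]
   so A = (14, 4)
3. N_x = 1/2  [2·N = B+C = (1, 17)+(0, 13)]
4. N_y = 15  [2·N = B+C = (1, 17)+(0, 13)]
   so N = (1/2, 15)

N = (1/2, 15)
A = (14, 4)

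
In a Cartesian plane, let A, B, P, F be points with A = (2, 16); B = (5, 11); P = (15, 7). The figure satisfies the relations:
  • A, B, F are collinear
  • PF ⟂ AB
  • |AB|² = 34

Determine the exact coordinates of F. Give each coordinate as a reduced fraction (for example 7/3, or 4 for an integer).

1. F_x = 160/17  [[A, B, F are collinear ⇒ 5x+3y-58=0] ∩ [PF ⟂ AB ⇒ 3x-5y-10=0]]
2. F_y = 62/17  [[A, B, F are collinear ⇒ 5x+3y-58=0] ∩ [PF ⟂ AB ⇒ 3x-5y-10=0]]
   so F = (160/17, 62/17)

F = (160/17, 62/17)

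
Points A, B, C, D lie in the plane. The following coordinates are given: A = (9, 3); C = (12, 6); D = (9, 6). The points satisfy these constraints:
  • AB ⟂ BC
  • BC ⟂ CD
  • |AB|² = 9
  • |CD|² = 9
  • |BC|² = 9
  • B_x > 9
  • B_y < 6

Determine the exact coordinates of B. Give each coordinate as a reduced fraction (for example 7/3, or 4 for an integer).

1. B_x = 12  [[BC ⟂ CD ⇒ 3x-36=0] ∩ [|B−(9, 3)|²=9]]
2. B_y = 3  [[BC ⟂ CD ⇒ 3x-36=0] ∩ [|B−(9, 3)|²=9]]
   so B = (12, 3)

B = (12, 3)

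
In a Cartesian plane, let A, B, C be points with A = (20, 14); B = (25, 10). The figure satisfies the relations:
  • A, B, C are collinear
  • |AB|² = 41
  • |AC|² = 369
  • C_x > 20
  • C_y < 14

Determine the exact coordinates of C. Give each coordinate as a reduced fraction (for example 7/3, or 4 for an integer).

1. C_x = 35  [[A, B, C are collinear ⇒ 4x+5y-150=0] ∩ [|C−(20, 14)|²=369]]
2. C_y = 2  [[A, B, C are collinear ⇒ 4x+5y-150=0] ∩ [|C−(20, 14)|²=369]]
   so C = (35, 2)

C = (35, 2)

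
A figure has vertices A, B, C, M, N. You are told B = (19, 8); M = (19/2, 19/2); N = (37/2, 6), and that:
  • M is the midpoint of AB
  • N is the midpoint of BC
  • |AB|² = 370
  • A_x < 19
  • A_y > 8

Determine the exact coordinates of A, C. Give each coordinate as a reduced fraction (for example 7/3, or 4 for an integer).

A = (0, 11)
C = (18, 4)

1. A_x = 0  [A = 2·M−B = 2·(19/2, 19/2)−(19, 8)]
2. A_y = 11  [A = 2·M−B = 2·(19/2, 19/2)−(19, 8)]
   so A = (0, 11)
3. C_x = 18  [C = 2·N−B = 2·(37/2, 6)−(19, 8)]
4. C_y = 4  [C = 2·N−B = 2·(37/2, 6)−(19, 8)]
   so C = (18, 4)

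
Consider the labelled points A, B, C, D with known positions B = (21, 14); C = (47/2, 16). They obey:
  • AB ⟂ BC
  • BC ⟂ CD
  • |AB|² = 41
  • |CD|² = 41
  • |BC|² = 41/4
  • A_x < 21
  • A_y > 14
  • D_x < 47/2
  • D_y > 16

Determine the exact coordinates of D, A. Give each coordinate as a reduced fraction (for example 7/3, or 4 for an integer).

1. D_x = 39/2  [[BC ⟂ CD ⇒ 5/2x+2y-363/4=0] ∩ [|D−(47/2, 16)|²=41]]
2. D_y = 21  [[BC ⟂ CD ⇒ 5/2x+2y-363/4=0] ∩ [|D−(47/2, 16)|²=41]]
   so D = (39/2, 21)
3. A_x = 17  [[AB ⟂ BC ⇒ -5/2x-2y+161/2=0] ∩ [|A−(21, 14)|²=41]]
4. A_y = 19  [[AB ⟂ BC ⇒ -5/2x-2y+161/2=0] ∩ [|A−(21, 14)|²=41]]
   so A = (17, 19)

D = (39/2, 21)
A = (17, 19)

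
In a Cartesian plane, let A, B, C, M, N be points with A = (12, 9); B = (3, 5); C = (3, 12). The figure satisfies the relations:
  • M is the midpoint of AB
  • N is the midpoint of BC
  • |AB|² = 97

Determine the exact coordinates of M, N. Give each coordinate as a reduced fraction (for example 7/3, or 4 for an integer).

M = (15/2, 7)
N = (3, 17/2)

1. M_x = 15/2  [2·M = A+B = (12, 9)+(3, 5)]
2. M_y = 7  [2·M = A+B = (12, 9)+(3, 5)]
   so M = (15/2, 7)
3. N_x = 3  [2·N = B+C = (3, 5)+(3, 12)]
4. N_y = 17/2  [2·N = B+C = (3, 5)+(3, 12)]
   so N = (3, 17/2)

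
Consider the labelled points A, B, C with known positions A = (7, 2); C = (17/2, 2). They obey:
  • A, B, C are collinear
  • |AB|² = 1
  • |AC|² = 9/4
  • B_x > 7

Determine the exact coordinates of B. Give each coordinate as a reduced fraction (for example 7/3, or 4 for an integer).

1. B_x = 8  [[A, B, C are collinear ⇒ -3/2y+3=0] ∩ [|B−(7, 2)|²=1]]
2. B_y = 2  [[A, B, C are collinear ⇒ -3/2y+3=0] ∩ [|B−(7, 2)|²=1]]
   so B = (8, 2)

B = (8, 2)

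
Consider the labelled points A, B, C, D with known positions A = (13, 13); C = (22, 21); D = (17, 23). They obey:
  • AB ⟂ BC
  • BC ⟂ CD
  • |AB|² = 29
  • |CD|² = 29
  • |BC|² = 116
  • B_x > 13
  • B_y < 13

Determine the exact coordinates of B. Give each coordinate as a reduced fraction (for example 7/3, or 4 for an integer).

1. B_x = 18  [[BC ⟂ CD ⇒ 5x-2y-68=0] ∩ [|B−(13, 13)|²=29]]
2. B_y = 11  [[BC ⟂ CD ⇒ 5x-2y-68=0] ∩ [|B−(13, 13)|²=29]]
   so B = (18, 11)

B = (18, 11)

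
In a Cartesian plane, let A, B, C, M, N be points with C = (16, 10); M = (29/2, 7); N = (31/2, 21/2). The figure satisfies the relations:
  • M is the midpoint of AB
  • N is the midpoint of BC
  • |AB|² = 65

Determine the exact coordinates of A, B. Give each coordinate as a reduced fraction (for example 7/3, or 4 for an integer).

1. B_x = 15  [B = 2·N−C = 2·(31/2, 21/2)−(16, 10)]
2. B_y = 11  [B = 2·N−C = 2·(31/2, 21/2)−(16, 10)]
   so B = (15, 11)
3. A_x = 14  [A = 2·M−B = 2·(29/2, 7)−(15, 11)]
4. A_y = 3  [A = 2·M−B = 2·(29/2, 7)−(15, 11)]
   so A = (14, 3)

A = (14, 3)
B = (15, 11)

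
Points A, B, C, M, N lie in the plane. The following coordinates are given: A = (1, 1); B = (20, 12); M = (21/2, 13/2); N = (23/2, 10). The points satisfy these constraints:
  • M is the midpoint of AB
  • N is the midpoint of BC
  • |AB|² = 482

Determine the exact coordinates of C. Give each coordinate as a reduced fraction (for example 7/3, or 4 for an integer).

C = (3, 8)

1. C_x = 3  [C = 2·N−B = 2·(23/2, 10)−(20, 12)]
2. C_y = 8  [C = 2·N−B = 2·(23/2, 10)−(20, 12)]
   so C = (3, 8)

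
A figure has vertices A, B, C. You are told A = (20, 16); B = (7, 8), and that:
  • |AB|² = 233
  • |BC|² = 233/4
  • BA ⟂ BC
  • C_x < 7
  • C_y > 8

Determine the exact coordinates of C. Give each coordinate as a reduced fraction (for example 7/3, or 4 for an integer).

C = (3, 29/2)

1. C_x = 3  [[BA ⟂ BC ⇒ 13x+8y-155=0] ∩ [|C−(7, 8)|²=233/4]]
2. C_y = 29/2  [[BA ⟂ BC ⇒ 13x+8y-155=0] ∩ [|C−(7, 8)|²=233/4]]
   so C = (3, 29/2)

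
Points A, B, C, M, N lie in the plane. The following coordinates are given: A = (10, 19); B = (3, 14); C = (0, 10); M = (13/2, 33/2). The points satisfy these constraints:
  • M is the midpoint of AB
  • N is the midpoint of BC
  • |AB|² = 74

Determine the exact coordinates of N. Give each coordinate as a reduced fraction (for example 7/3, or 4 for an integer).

N = (3/2, 12)

1. N_x = 3/2  [2·N = B+C = (3, 14)+(0, 10)]
2. N_y = 12  [2·N = B+C = (3, 14)+(0, 10)]
   so N = (3/2, 12)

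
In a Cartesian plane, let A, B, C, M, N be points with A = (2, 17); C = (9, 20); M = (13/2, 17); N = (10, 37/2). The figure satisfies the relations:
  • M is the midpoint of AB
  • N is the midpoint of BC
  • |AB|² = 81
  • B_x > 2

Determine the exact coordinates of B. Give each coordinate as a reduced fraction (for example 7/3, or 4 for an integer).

1. B_x = 11  [B = 2·M−A = 2·(13/2, 17)−(2, 17)]
2. B_y = 17  [B = 2·M−A = 2·(13/2, 17)−(2, 17)]
   so B = (11, 17)

B = (11, 17)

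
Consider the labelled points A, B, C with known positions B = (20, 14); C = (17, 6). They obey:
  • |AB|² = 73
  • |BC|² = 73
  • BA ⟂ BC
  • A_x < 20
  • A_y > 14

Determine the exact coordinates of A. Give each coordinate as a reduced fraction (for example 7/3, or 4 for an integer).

1. A_x = 12  [[BA ⟂ BC ⇒ -3x-8y+172=0] ∩ [|A−(20, 14)|²=73]]
2. A_y = 17  [[BA ⟂ BC ⇒ -3x-8y+172=0] ∩ [|A−(20, 14)|²=73]]
   so A = (12, 17)

A = (12, 17)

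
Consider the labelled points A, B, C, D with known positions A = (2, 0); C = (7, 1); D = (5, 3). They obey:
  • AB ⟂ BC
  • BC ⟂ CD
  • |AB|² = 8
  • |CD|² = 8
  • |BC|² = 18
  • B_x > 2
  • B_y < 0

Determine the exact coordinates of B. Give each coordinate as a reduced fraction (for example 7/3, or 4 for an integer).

B = (4, -2)

1. B_x = 4  [[BC ⟂ CD ⇒ 2x-2y-12=0] ∩ [|B−(2, 0)|²=8]]
2. B_y = -2  [[BC ⟂ CD ⇒ 2x-2y-12=0] ∩ [|B−(2, 0)|²=8]]
   so B = (4, -2)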